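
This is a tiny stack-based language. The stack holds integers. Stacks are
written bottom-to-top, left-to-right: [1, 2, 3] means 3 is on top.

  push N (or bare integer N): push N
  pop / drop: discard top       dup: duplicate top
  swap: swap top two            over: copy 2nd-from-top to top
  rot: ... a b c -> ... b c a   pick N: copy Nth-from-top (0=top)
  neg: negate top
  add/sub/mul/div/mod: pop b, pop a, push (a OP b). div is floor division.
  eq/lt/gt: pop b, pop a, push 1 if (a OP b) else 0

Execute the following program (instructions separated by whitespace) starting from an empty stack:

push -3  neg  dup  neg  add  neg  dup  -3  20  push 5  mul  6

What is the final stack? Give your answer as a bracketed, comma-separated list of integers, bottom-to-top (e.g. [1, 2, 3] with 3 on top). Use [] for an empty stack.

Answer: [0, 0, -3, 100, 6]

Derivation:
After 'push -3': [-3]
After 'neg': [3]
After 'dup': [3, 3]
After 'neg': [3, -3]
After 'add': [0]
After 'neg': [0]
After 'dup': [0, 0]
After 'push -3': [0, 0, -3]
After 'push 20': [0, 0, -3, 20]
After 'push 5': [0, 0, -3, 20, 5]
After 'mul': [0, 0, -3, 100]
After 'push 6': [0, 0, -3, 100, 6]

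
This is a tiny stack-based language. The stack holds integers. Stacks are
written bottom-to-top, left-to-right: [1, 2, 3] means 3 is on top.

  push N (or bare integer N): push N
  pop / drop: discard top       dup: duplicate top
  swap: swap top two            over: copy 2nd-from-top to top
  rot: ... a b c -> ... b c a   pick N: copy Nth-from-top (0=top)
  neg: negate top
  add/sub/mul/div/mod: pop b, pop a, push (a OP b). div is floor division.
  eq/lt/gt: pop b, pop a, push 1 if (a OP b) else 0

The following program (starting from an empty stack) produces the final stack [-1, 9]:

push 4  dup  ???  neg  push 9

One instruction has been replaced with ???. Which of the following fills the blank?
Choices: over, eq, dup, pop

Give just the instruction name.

Stack before ???: [4, 4]
Stack after ???:  [1]
Checking each choice:
  over: produces [4, 4, -4, 9]
  eq: MATCH
  dup: produces [4, 4, -4, 9]
  pop: produces [-4, 9]


Answer: eq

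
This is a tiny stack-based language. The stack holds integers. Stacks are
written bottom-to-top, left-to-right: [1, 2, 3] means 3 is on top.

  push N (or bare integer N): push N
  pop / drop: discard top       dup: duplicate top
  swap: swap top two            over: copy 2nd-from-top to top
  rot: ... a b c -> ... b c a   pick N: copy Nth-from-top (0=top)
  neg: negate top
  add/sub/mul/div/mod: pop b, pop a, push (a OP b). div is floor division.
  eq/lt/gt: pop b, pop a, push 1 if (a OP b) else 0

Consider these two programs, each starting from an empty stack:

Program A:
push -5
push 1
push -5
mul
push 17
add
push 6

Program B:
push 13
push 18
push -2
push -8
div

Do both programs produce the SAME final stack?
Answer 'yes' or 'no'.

Program A trace:
  After 'push -5': [-5]
  After 'push 1': [-5, 1]
  After 'push -5': [-5, 1, -5]
  After 'mul': [-5, -5]
  After 'push 17': [-5, -5, 17]
  After 'add': [-5, 12]
  After 'push 6': [-5, 12, 6]
Program A final stack: [-5, 12, 6]

Program B trace:
  After 'push 13': [13]
  After 'push 18': [13, 18]
  After 'push -2': [13, 18, -2]
  After 'push -8': [13, 18, -2, -8]
  After 'div': [13, 18, 0]
Program B final stack: [13, 18, 0]
Same: no

Answer: no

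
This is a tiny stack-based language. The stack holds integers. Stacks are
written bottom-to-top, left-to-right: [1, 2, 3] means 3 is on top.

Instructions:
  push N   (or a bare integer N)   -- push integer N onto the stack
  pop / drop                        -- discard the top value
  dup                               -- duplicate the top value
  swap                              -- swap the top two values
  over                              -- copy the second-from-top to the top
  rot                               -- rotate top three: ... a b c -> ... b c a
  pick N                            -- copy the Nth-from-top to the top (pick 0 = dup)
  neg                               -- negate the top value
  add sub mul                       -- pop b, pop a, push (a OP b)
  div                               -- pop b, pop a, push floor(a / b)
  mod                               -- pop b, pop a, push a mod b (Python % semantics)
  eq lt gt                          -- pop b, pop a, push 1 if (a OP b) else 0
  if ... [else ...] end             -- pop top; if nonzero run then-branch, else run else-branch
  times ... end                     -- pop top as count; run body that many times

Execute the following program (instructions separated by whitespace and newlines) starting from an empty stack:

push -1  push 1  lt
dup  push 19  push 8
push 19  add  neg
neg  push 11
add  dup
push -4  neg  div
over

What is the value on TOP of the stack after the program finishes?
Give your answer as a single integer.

Answer: 38

Derivation:
After 'push -1': [-1]
After 'push 1': [-1, 1]
After 'lt': [1]
After 'dup': [1, 1]
After 'push 19': [1, 1, 19]
After 'push 8': [1, 1, 19, 8]
After 'push 19': [1, 1, 19, 8, 19]
After 'add': [1, 1, 19, 27]
After 'neg': [1, 1, 19, -27]
After 'neg': [1, 1, 19, 27]
After 'push 11': [1, 1, 19, 27, 11]
After 'add': [1, 1, 19, 38]
After 'dup': [1, 1, 19, 38, 38]
After 'push -4': [1, 1, 19, 38, 38, -4]
After 'neg': [1, 1, 19, 38, 38, 4]
After 'div': [1, 1, 19, 38, 9]
After 'over': [1, 1, 19, 38, 9, 38]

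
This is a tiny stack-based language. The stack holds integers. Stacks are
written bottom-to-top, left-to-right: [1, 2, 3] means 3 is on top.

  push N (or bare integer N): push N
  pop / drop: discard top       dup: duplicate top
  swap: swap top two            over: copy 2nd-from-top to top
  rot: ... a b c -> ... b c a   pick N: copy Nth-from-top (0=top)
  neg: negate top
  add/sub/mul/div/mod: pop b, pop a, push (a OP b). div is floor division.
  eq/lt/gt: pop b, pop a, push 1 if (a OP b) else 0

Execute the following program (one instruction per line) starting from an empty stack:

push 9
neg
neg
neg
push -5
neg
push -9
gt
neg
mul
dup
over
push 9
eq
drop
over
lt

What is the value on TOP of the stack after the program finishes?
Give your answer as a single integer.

After 'push 9': [9]
After 'neg': [-9]
After 'neg': [9]
After 'neg': [-9]
After 'push -5': [-9, -5]
After 'neg': [-9, 5]
After 'push -9': [-9, 5, -9]
After 'gt': [-9, 1]
After 'neg': [-9, -1]
After 'mul': [9]
After 'dup': [9, 9]
After 'over': [9, 9, 9]
After 'push 9': [9, 9, 9, 9]
After 'eq': [9, 9, 1]
After 'drop': [9, 9]
After 'over': [9, 9, 9]
After 'lt': [9, 0]

Answer: 0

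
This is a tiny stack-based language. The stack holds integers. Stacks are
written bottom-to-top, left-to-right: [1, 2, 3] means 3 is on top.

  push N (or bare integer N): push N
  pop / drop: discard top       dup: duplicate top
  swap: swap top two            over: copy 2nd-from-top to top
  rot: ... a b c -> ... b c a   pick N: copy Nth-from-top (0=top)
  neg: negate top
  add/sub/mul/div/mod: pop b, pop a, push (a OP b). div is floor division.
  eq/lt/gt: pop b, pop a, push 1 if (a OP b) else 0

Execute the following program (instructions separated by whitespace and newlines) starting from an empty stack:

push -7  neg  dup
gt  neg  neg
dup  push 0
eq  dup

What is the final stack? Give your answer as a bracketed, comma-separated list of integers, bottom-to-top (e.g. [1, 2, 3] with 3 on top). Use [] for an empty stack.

Answer: [0, 1, 1]

Derivation:
After 'push -7': [-7]
After 'neg': [7]
After 'dup': [7, 7]
After 'gt': [0]
After 'neg': [0]
After 'neg': [0]
After 'dup': [0, 0]
After 'push 0': [0, 0, 0]
After 'eq': [0, 1]
After 'dup': [0, 1, 1]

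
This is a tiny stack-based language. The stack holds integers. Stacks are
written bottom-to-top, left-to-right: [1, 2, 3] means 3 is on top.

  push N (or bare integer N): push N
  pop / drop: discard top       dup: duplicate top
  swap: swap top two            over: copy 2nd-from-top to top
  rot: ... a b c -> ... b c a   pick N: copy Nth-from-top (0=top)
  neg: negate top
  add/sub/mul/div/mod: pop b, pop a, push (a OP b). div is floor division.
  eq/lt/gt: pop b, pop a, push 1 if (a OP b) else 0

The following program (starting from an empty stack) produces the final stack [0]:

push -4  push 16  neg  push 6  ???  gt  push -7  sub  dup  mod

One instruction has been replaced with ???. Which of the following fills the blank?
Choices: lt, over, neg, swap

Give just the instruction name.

Answer: lt

Derivation:
Stack before ???: [-4, -16, 6]
Stack after ???:  [-4, 1]
Checking each choice:
  lt: MATCH
  over: produces [-4, -16, 0]
  neg: produces [-4, 0]
  swap: produces [-4, 0]


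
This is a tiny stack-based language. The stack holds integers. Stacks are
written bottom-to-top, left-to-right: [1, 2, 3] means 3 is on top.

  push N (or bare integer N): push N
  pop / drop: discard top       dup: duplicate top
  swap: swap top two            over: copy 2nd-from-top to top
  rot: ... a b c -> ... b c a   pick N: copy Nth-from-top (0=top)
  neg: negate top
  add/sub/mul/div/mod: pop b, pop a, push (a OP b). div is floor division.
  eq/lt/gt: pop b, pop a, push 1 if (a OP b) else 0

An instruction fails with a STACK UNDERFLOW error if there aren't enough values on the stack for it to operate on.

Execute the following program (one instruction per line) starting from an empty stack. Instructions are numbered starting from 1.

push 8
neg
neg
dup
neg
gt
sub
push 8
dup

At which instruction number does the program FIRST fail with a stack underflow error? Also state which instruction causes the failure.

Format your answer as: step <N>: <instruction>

Answer: step 7: sub

Derivation:
Step 1 ('push 8'): stack = [8], depth = 1
Step 2 ('neg'): stack = [-8], depth = 1
Step 3 ('neg'): stack = [8], depth = 1
Step 4 ('dup'): stack = [8, 8], depth = 2
Step 5 ('neg'): stack = [8, -8], depth = 2
Step 6 ('gt'): stack = [1], depth = 1
Step 7 ('sub'): needs 2 value(s) but depth is 1 — STACK UNDERFLOW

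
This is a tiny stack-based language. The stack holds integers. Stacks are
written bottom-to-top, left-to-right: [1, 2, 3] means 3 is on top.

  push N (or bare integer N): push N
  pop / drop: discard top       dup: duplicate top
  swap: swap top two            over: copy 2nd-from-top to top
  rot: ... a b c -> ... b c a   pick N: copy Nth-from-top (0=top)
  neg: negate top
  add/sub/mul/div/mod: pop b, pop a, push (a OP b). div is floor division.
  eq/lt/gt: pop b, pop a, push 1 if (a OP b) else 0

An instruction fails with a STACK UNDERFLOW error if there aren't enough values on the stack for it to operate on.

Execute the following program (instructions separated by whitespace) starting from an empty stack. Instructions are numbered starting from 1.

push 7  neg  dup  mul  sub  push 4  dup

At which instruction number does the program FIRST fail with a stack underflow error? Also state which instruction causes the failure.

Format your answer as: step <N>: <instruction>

Answer: step 5: sub

Derivation:
Step 1 ('push 7'): stack = [7], depth = 1
Step 2 ('neg'): stack = [-7], depth = 1
Step 3 ('dup'): stack = [-7, -7], depth = 2
Step 4 ('mul'): stack = [49], depth = 1
Step 5 ('sub'): needs 2 value(s) but depth is 1 — STACK UNDERFLOW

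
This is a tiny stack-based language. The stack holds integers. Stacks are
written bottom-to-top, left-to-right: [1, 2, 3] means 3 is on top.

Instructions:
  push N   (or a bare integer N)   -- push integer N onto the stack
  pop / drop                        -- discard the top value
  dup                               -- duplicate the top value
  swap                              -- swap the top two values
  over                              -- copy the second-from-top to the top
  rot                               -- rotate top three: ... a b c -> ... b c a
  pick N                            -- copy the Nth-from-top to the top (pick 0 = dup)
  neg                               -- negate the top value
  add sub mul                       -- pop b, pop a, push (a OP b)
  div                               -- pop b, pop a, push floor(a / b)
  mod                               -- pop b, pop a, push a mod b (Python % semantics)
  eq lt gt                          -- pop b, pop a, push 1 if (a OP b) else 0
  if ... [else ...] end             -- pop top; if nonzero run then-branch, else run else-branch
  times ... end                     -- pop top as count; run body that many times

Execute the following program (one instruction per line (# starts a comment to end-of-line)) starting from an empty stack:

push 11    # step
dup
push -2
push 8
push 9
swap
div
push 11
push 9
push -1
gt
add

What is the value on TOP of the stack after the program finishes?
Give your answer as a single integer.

Answer: 12

Derivation:
After 'push 11': [11]
After 'dup': [11, 11]
After 'push -2': [11, 11, -2]
After 'push 8': [11, 11, -2, 8]
After 'push 9': [11, 11, -2, 8, 9]
After 'swap': [11, 11, -2, 9, 8]
After 'div': [11, 11, -2, 1]
After 'push 11': [11, 11, -2, 1, 11]
After 'push 9': [11, 11, -2, 1, 11, 9]
After 'push -1': [11, 11, -2, 1, 11, 9, -1]
After 'gt': [11, 11, -2, 1, 11, 1]
After 'add': [11, 11, -2, 1, 12]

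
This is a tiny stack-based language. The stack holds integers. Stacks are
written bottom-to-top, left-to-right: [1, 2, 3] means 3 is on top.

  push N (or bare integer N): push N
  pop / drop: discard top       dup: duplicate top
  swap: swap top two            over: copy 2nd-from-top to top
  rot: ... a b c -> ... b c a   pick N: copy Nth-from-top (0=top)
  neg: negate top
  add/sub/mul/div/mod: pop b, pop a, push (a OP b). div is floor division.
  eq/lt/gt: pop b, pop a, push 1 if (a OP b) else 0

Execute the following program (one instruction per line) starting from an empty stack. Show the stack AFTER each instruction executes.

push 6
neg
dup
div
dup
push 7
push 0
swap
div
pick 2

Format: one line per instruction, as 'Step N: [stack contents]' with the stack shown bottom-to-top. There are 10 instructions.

Step 1: [6]
Step 2: [-6]
Step 3: [-6, -6]
Step 4: [1]
Step 5: [1, 1]
Step 6: [1, 1, 7]
Step 7: [1, 1, 7, 0]
Step 8: [1, 1, 0, 7]
Step 9: [1, 1, 0]
Step 10: [1, 1, 0, 1]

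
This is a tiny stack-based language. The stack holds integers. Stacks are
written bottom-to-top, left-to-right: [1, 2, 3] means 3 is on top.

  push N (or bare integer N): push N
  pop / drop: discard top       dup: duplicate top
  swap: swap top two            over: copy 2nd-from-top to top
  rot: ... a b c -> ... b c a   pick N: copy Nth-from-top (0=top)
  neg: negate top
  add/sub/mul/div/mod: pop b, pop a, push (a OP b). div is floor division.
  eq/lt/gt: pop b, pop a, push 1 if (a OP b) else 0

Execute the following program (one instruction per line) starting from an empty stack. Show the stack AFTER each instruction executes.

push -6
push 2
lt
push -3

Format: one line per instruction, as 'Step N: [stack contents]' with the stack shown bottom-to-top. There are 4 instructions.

Step 1: [-6]
Step 2: [-6, 2]
Step 3: [1]
Step 4: [1, -3]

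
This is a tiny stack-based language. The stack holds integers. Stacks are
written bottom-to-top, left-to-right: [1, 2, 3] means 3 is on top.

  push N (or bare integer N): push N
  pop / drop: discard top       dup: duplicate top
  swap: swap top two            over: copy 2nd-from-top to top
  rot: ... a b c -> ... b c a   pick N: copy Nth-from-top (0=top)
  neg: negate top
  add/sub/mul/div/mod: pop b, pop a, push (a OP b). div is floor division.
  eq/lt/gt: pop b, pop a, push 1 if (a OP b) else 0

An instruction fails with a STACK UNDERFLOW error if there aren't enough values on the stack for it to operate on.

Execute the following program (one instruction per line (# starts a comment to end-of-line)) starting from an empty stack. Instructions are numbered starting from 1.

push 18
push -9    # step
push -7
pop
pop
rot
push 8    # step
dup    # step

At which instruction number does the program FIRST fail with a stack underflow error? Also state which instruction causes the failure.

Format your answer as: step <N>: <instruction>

Answer: step 6: rot

Derivation:
Step 1 ('push 18'): stack = [18], depth = 1
Step 2 ('push -9'): stack = [18, -9], depth = 2
Step 3 ('push -7'): stack = [18, -9, -7], depth = 3
Step 4 ('pop'): stack = [18, -9], depth = 2
Step 5 ('pop'): stack = [18], depth = 1
Step 6 ('rot'): needs 3 value(s) but depth is 1 — STACK UNDERFLOW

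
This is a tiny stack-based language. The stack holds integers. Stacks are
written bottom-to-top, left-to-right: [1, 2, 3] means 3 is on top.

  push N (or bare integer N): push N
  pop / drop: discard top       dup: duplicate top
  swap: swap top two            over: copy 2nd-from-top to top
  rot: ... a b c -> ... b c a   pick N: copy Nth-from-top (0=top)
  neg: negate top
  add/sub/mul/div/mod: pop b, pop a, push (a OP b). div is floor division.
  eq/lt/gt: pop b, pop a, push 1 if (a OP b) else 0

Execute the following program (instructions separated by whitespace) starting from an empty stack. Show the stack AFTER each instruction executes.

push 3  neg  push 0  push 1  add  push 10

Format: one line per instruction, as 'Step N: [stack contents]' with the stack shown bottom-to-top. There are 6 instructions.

Step 1: [3]
Step 2: [-3]
Step 3: [-3, 0]
Step 4: [-3, 0, 1]
Step 5: [-3, 1]
Step 6: [-3, 1, 10]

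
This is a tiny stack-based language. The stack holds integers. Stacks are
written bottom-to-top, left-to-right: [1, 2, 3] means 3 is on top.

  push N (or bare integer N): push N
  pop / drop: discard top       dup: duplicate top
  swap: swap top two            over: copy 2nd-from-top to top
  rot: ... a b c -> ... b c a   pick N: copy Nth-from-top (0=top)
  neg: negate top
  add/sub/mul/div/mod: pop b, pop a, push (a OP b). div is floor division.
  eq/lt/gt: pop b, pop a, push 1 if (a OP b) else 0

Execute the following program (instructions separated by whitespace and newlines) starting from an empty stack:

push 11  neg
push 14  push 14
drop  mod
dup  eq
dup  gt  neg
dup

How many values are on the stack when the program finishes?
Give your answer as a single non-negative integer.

After 'push 11': stack = [11] (depth 1)
After 'neg': stack = [-11] (depth 1)
After 'push 14': stack = [-11, 14] (depth 2)
After 'push 14': stack = [-11, 14, 14] (depth 3)
After 'drop': stack = [-11, 14] (depth 2)
After 'mod': stack = [3] (depth 1)
After 'dup': stack = [3, 3] (depth 2)
After 'eq': stack = [1] (depth 1)
After 'dup': stack = [1, 1] (depth 2)
After 'gt': stack = [0] (depth 1)
After 'neg': stack = [0] (depth 1)
After 'dup': stack = [0, 0] (depth 2)

Answer: 2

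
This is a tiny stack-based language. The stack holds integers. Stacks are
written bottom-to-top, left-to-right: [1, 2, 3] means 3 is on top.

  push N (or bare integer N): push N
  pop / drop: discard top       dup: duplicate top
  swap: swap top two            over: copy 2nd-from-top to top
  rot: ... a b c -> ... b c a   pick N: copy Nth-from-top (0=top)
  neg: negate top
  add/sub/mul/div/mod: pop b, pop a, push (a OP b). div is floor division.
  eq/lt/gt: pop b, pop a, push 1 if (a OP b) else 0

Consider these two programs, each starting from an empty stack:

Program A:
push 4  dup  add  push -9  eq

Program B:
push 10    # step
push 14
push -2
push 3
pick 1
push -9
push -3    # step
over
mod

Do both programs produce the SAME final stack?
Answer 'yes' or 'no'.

Answer: no

Derivation:
Program A trace:
  After 'push 4': [4]
  After 'dup': [4, 4]
  After 'add': [8]
  After 'push -9': [8, -9]
  After 'eq': [0]
Program A final stack: [0]

Program B trace:
  After 'push 10': [10]
  After 'push 14': [10, 14]
  After 'push -2': [10, 14, -2]
  After 'push 3': [10, 14, -2, 3]
  After 'pick 1': [10, 14, -2, 3, -2]
  After 'push -9': [10, 14, -2, 3, -2, -9]
  After 'push -3': [10, 14, -2, 3, -2, -9, -3]
  After 'over': [10, 14, -2, 3, -2, -9, -3, -9]
  After 'mod': [10, 14, -2, 3, -2, -9, -3]
Program B final stack: [10, 14, -2, 3, -2, -9, -3]
Same: no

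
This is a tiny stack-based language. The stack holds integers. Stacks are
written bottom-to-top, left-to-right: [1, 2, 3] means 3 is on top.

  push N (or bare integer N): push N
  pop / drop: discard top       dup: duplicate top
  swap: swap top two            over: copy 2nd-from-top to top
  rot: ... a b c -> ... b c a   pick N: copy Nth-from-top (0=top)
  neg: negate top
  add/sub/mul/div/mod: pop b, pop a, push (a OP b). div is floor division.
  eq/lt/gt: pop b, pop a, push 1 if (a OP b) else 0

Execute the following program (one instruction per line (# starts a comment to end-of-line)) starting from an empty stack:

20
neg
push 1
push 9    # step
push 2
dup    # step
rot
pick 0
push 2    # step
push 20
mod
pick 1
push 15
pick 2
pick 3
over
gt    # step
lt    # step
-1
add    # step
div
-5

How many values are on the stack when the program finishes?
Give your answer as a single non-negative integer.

Answer: 10

Derivation:
After 'push 20': stack = [20] (depth 1)
After 'neg': stack = [-20] (depth 1)
After 'push 1': stack = [-20, 1] (depth 2)
After 'push 9': stack = [-20, 1, 9] (depth 3)
After 'push 2': stack = [-20, 1, 9, 2] (depth 4)
After 'dup': stack = [-20, 1, 9, 2, 2] (depth 5)
After 'rot': stack = [-20, 1, 2, 2, 9] (depth 5)
After 'pick 0': stack = [-20, 1, 2, 2, 9, 9] (depth 6)
After 'push 2': stack = [-20, 1, 2, 2, 9, 9, 2] (depth 7)
After 'push 20': stack = [-20, 1, 2, 2, 9, 9, 2, 20] (depth 8)
  ...
After 'push 15': stack = [-20, 1, 2, 2, 9, 9, 2, 9, 15] (depth 9)
After 'pick 2': stack = [-20, 1, 2, 2, 9, 9, 2, 9, 15, 2] (depth 10)
After 'pick 3': stack = [-20, 1, 2, 2, 9, 9, 2, 9, 15, 2, 2] (depth 11)
After 'over': stack = [-20, 1, 2, 2, 9, 9, 2, 9, 15, 2, 2, 2] (depth 12)
After 'gt': stack = [-20, 1, 2, 2, 9, 9, 2, 9, 15, 2, 0] (depth 11)
After 'lt': stack = [-20, 1, 2, 2, 9, 9, 2, 9, 15, 0] (depth 10)
After 'push -1': stack = [-20, 1, 2, 2, 9, 9, 2, 9, 15, 0, -1] (depth 11)
After 'add': stack = [-20, 1, 2, 2, 9, 9, 2, 9, 15, -1] (depth 10)
After 'div': stack = [-20, 1, 2, 2, 9, 9, 2, 9, -15] (depth 9)
After 'push -5': stack = [-20, 1, 2, 2, 9, 9, 2, 9, -15, -5] (depth 10)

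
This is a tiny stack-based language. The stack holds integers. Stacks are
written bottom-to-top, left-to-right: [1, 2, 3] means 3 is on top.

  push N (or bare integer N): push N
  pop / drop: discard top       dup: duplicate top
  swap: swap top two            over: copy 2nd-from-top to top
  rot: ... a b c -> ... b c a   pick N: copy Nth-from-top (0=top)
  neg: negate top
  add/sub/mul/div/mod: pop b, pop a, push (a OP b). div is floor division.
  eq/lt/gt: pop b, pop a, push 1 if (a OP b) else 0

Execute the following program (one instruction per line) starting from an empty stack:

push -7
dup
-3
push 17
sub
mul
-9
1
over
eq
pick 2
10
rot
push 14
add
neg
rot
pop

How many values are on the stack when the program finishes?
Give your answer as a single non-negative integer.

After 'push -7': stack = [-7] (depth 1)
After 'dup': stack = [-7, -7] (depth 2)
After 'push -3': stack = [-7, -7, -3] (depth 3)
After 'push 17': stack = [-7, -7, -3, 17] (depth 4)
After 'sub': stack = [-7, -7, -20] (depth 3)
After 'mul': stack = [-7, 140] (depth 2)
After 'push -9': stack = [-7, 140, -9] (depth 3)
After 'push 1': stack = [-7, 140, -9, 1] (depth 4)
After 'over': stack = [-7, 140, -9, 1, -9] (depth 5)
After 'eq': stack = [-7, 140, -9, 0] (depth 4)
After 'pick 2': stack = [-7, 140, -9, 0, 140] (depth 5)
After 'push 10': stack = [-7, 140, -9, 0, 140, 10] (depth 6)
After 'rot': stack = [-7, 140, -9, 140, 10, 0] (depth 6)
After 'push 14': stack = [-7, 140, -9, 140, 10, 0, 14] (depth 7)
After 'add': stack = [-7, 140, -9, 140, 10, 14] (depth 6)
After 'neg': stack = [-7, 140, -9, 140, 10, -14] (depth 6)
After 'rot': stack = [-7, 140, -9, 10, -14, 140] (depth 6)
After 'pop': stack = [-7, 140, -9, 10, -14] (depth 5)

Answer: 5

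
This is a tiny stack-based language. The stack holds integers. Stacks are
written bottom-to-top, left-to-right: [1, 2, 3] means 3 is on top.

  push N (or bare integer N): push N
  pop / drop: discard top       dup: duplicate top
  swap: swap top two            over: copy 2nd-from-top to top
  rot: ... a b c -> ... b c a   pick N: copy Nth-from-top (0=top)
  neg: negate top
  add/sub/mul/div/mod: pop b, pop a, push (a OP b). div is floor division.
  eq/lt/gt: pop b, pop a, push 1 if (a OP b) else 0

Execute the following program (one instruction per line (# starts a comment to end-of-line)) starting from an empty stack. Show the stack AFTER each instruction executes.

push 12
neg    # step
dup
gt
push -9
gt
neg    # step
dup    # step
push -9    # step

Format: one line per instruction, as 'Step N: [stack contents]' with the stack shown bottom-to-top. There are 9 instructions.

Step 1: [12]
Step 2: [-12]
Step 3: [-12, -12]
Step 4: [0]
Step 5: [0, -9]
Step 6: [1]
Step 7: [-1]
Step 8: [-1, -1]
Step 9: [-1, -1, -9]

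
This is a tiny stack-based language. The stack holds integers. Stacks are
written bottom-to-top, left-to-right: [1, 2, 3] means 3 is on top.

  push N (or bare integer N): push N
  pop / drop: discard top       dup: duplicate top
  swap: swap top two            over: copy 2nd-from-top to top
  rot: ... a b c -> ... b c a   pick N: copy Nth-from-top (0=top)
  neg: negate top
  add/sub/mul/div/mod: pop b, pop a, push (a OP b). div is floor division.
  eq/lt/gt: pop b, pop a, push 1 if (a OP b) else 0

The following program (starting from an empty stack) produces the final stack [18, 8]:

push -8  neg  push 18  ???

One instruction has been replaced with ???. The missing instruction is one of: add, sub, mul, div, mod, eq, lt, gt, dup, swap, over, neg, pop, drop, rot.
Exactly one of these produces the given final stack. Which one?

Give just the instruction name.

Stack before ???: [8, 18]
Stack after ???:  [18, 8]
The instruction that transforms [8, 18] -> [18, 8] is: swap

Answer: swap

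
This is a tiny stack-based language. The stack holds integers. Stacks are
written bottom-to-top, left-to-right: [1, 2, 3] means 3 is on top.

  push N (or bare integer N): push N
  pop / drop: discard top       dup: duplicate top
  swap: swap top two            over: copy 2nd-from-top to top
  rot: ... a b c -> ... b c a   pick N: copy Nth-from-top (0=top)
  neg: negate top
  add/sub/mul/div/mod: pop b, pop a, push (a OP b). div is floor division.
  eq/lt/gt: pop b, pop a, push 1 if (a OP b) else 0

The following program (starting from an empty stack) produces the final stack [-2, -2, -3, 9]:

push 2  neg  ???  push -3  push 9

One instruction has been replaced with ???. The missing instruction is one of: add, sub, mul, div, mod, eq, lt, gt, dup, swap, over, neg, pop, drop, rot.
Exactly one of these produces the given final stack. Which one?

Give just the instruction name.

Answer: dup

Derivation:
Stack before ???: [-2]
Stack after ???:  [-2, -2]
The instruction that transforms [-2] -> [-2, -2] is: dup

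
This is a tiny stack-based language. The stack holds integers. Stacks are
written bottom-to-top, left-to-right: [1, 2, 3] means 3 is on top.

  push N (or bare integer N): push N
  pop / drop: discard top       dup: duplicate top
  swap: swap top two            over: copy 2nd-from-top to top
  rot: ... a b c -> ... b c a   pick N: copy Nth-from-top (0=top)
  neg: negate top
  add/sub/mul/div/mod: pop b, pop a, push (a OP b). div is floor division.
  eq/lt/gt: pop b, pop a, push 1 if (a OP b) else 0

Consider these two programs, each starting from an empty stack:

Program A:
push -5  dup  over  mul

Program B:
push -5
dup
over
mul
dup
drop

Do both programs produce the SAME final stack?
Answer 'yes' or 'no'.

Program A trace:
  After 'push -5': [-5]
  After 'dup': [-5, -5]
  After 'over': [-5, -5, -5]
  After 'mul': [-5, 25]
Program A final stack: [-5, 25]

Program B trace:
  After 'push -5': [-5]
  After 'dup': [-5, -5]
  After 'over': [-5, -5, -5]
  After 'mul': [-5, 25]
  After 'dup': [-5, 25, 25]
  After 'drop': [-5, 25]
Program B final stack: [-5, 25]
Same: yes

Answer: yes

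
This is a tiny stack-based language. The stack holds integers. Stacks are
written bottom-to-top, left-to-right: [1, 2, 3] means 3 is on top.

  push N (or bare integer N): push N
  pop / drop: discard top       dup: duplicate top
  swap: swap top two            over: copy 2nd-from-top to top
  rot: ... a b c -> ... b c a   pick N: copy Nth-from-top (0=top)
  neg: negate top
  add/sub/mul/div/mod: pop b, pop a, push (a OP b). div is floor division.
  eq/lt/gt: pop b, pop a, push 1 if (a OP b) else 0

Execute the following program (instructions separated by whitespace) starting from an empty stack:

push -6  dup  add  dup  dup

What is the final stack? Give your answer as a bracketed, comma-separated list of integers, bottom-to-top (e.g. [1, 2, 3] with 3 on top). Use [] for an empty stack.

After 'push -6': [-6]
After 'dup': [-6, -6]
After 'add': [-12]
After 'dup': [-12, -12]
After 'dup': [-12, -12, -12]

Answer: [-12, -12, -12]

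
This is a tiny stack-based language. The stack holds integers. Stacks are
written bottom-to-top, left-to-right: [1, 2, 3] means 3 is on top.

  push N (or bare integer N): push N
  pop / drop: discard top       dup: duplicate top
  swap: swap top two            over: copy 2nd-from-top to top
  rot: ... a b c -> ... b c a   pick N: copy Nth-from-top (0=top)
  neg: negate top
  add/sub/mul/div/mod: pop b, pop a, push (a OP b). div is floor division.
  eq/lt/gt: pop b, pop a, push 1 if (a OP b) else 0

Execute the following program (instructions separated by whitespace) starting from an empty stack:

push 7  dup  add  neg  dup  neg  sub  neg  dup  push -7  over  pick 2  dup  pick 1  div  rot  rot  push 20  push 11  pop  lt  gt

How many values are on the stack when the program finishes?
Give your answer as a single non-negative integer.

Answer: 5

Derivation:
After 'push 7': stack = [7] (depth 1)
After 'dup': stack = [7, 7] (depth 2)
After 'add': stack = [14] (depth 1)
After 'neg': stack = [-14] (depth 1)
After 'dup': stack = [-14, -14] (depth 2)
After 'neg': stack = [-14, 14] (depth 2)
After 'sub': stack = [-28] (depth 1)
After 'neg': stack = [28] (depth 1)
After 'dup': stack = [28, 28] (depth 2)
After 'push -7': stack = [28, 28, -7] (depth 3)
  ...
After 'dup': stack = [28, 28, -7, 28, 28, 28] (depth 6)
After 'pick 1': stack = [28, 28, -7, 28, 28, 28, 28] (depth 7)
After 'div': stack = [28, 28, -7, 28, 28, 1] (depth 6)
After 'rot': stack = [28, 28, -7, 28, 1, 28] (depth 6)
After 'rot': stack = [28, 28, -7, 1, 28, 28] (depth 6)
After 'push 20': stack = [28, 28, -7, 1, 28, 28, 20] (depth 7)
After 'push 11': stack = [28, 28, -7, 1, 28, 28, 20, 11] (depth 8)
After 'pop': stack = [28, 28, -7, 1, 28, 28, 20] (depth 7)
After 'lt': stack = [28, 28, -7, 1, 28, 0] (depth 6)
After 'gt': stack = [28, 28, -7, 1, 1] (depth 5)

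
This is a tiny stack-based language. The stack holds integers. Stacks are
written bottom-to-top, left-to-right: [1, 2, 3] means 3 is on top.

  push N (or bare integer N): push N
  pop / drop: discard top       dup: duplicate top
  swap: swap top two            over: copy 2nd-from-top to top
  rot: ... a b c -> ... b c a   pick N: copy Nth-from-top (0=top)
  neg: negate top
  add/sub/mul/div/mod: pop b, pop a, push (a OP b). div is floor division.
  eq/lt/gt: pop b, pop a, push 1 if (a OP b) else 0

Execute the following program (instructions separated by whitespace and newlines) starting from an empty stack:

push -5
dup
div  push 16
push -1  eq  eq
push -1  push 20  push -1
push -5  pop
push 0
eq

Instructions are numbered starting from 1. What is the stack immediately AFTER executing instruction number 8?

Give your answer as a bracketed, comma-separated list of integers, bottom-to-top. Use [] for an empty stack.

Step 1 ('push -5'): [-5]
Step 2 ('dup'): [-5, -5]
Step 3 ('div'): [1]
Step 4 ('push 16'): [1, 16]
Step 5 ('push -1'): [1, 16, -1]
Step 6 ('eq'): [1, 0]
Step 7 ('eq'): [0]
Step 8 ('push -1'): [0, -1]

Answer: [0, -1]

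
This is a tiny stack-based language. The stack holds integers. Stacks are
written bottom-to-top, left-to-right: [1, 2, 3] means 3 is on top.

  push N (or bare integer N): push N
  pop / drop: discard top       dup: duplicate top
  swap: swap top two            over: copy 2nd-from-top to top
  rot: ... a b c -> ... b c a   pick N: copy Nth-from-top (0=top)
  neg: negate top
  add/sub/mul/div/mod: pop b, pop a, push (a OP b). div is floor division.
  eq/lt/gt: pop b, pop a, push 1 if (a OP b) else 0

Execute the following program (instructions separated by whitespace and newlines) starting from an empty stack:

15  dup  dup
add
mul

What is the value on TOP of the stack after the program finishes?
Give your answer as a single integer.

After 'push 15': [15]
After 'dup': [15, 15]
After 'dup': [15, 15, 15]
After 'add': [15, 30]
After 'mul': [450]

Answer: 450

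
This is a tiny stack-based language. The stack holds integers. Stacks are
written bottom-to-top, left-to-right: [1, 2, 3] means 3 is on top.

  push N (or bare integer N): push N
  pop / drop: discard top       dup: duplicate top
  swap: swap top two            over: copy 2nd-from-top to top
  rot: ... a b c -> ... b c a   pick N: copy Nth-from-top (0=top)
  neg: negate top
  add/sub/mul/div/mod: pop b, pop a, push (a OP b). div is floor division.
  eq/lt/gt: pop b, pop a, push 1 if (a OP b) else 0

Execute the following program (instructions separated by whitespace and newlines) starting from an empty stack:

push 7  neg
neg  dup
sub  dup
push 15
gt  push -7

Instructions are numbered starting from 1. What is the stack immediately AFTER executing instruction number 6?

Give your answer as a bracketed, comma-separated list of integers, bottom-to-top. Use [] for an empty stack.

Step 1 ('push 7'): [7]
Step 2 ('neg'): [-7]
Step 3 ('neg'): [7]
Step 4 ('dup'): [7, 7]
Step 5 ('sub'): [0]
Step 6 ('dup'): [0, 0]

Answer: [0, 0]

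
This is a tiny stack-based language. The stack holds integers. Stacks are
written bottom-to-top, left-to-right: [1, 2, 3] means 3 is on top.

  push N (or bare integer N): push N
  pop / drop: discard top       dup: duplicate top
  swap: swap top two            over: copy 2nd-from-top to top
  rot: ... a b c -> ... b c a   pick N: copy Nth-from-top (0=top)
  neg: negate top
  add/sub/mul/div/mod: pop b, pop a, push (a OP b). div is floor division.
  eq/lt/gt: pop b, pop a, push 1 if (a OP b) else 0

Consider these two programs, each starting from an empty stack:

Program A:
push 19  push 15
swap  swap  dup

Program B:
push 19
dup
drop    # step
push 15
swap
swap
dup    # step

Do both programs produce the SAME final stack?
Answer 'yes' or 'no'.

Program A trace:
  After 'push 19': [19]
  After 'push 15': [19, 15]
  After 'swap': [15, 19]
  After 'swap': [19, 15]
  After 'dup': [19, 15, 15]
Program A final stack: [19, 15, 15]

Program B trace:
  After 'push 19': [19]
  After 'dup': [19, 19]
  After 'drop': [19]
  After 'push 15': [19, 15]
  After 'swap': [15, 19]
  After 'swap': [19, 15]
  After 'dup': [19, 15, 15]
Program B final stack: [19, 15, 15]
Same: yes

Answer: yes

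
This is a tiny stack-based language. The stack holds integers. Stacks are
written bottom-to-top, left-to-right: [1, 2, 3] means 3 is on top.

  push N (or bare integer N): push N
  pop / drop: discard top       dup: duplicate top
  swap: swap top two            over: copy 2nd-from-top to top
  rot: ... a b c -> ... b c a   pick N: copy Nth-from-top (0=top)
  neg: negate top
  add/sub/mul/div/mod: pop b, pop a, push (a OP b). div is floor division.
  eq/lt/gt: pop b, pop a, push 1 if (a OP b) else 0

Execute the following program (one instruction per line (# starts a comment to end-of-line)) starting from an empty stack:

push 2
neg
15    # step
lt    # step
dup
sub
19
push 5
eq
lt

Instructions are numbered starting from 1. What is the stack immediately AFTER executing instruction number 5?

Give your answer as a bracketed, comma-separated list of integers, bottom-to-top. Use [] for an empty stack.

Step 1 ('push 2'): [2]
Step 2 ('neg'): [-2]
Step 3 ('15'): [-2, 15]
Step 4 ('lt'): [1]
Step 5 ('dup'): [1, 1]

Answer: [1, 1]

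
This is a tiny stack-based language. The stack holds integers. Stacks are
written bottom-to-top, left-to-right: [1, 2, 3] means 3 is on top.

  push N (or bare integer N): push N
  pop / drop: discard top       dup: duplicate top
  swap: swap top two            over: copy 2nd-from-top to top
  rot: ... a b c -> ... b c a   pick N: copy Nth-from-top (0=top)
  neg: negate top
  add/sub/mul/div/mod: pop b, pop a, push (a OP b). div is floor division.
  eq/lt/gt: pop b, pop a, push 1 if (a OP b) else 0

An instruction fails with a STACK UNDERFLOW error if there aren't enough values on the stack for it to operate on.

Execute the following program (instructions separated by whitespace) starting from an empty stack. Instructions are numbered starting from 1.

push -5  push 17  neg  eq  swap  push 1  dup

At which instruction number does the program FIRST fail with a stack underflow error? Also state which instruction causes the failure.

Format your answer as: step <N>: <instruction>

Answer: step 5: swap

Derivation:
Step 1 ('push -5'): stack = [-5], depth = 1
Step 2 ('push 17'): stack = [-5, 17], depth = 2
Step 3 ('neg'): stack = [-5, -17], depth = 2
Step 4 ('eq'): stack = [0], depth = 1
Step 5 ('swap'): needs 2 value(s) but depth is 1 — STACK UNDERFLOW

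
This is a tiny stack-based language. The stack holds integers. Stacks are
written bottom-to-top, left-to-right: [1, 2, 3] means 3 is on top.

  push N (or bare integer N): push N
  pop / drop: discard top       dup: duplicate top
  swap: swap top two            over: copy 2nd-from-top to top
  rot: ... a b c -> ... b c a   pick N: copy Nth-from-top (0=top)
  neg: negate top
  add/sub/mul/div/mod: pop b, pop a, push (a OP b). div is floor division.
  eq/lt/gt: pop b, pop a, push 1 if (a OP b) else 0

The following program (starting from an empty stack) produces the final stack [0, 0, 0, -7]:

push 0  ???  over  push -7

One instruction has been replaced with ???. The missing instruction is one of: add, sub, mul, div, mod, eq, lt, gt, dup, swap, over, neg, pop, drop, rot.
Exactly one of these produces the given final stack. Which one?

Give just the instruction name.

Stack before ???: [0]
Stack after ???:  [0, 0]
The instruction that transforms [0] -> [0, 0] is: dup

Answer: dup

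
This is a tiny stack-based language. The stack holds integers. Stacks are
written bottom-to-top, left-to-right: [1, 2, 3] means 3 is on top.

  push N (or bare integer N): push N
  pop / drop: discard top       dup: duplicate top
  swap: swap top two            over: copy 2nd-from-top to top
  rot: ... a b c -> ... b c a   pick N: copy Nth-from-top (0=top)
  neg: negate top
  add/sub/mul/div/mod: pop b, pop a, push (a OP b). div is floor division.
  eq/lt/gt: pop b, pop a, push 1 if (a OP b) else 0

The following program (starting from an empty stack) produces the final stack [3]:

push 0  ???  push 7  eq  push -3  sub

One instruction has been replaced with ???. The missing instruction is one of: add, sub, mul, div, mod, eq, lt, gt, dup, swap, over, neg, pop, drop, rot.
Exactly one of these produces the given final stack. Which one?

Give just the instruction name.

Answer: neg

Derivation:
Stack before ???: [0]
Stack after ???:  [0]
The instruction that transforms [0] -> [0] is: neg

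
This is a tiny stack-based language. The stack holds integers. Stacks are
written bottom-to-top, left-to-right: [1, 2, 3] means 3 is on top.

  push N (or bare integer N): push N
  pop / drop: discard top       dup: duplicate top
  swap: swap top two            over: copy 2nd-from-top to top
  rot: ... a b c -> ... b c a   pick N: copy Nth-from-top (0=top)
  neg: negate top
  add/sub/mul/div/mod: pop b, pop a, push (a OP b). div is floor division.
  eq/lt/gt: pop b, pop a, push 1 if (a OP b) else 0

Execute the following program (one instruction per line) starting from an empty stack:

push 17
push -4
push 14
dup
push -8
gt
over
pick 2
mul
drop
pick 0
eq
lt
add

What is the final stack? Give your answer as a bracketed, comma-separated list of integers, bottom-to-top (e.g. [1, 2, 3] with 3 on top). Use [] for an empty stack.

After 'push 17': [17]
After 'push -4': [17, -4]
After 'push 14': [17, -4, 14]
After 'dup': [17, -4, 14, 14]
After 'push -8': [17, -4, 14, 14, -8]
After 'gt': [17, -4, 14, 1]
After 'over': [17, -4, 14, 1, 14]
After 'pick 2': [17, -4, 14, 1, 14, 14]
After 'mul': [17, -4, 14, 1, 196]
After 'drop': [17, -4, 14, 1]
After 'pick 0': [17, -4, 14, 1, 1]
After 'eq': [17, -4, 14, 1]
After 'lt': [17, -4, 0]
After 'add': [17, -4]

Answer: [17, -4]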